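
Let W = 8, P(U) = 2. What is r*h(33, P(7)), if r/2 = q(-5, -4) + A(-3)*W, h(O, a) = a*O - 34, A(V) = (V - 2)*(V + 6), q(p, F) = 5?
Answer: -7360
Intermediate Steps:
A(V) = (-2 + V)*(6 + V)
h(O, a) = -34 + O*a (h(O, a) = O*a - 34 = -34 + O*a)
r = -230 (r = 2*(5 + (-12 + (-3)² + 4*(-3))*8) = 2*(5 + (-12 + 9 - 12)*8) = 2*(5 - 15*8) = 2*(5 - 120) = 2*(-115) = -230)
r*h(33, P(7)) = -230*(-34 + 33*2) = -230*(-34 + 66) = -230*32 = -7360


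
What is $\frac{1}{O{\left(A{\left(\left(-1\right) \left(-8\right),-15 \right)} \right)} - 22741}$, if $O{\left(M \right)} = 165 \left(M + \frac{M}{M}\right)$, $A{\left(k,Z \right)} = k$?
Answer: $- \frac{1}{21256} \approx -4.7046 \cdot 10^{-5}$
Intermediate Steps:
$O{\left(M \right)} = 165 + 165 M$ ($O{\left(M \right)} = 165 \left(M + 1\right) = 165 \left(1 + M\right) = 165 + 165 M$)
$\frac{1}{O{\left(A{\left(\left(-1\right) \left(-8\right),-15 \right)} \right)} - 22741} = \frac{1}{\left(165 + 165 \left(\left(-1\right) \left(-8\right)\right)\right) - 22741} = \frac{1}{\left(165 + 165 \cdot 8\right) - 22741} = \frac{1}{\left(165 + 1320\right) - 22741} = \frac{1}{1485 - 22741} = \frac{1}{-21256} = - \frac{1}{21256}$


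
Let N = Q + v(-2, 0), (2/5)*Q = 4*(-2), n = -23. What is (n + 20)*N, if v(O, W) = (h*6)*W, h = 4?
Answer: 60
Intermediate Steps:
v(O, W) = 24*W (v(O, W) = (4*6)*W = 24*W)
Q = -20 (Q = 5*(4*(-2))/2 = (5/2)*(-8) = -20)
N = -20 (N = -20 + 24*0 = -20 + 0 = -20)
(n + 20)*N = (-23 + 20)*(-20) = -3*(-20) = 60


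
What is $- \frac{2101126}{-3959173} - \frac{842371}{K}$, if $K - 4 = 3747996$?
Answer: $\frac{4539927728817}{14838980404000} \approx 0.30595$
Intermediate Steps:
$K = 3748000$ ($K = 4 + 3747996 = 3748000$)
$- \frac{2101126}{-3959173} - \frac{842371}{K} = - \frac{2101126}{-3959173} - \frac{842371}{3748000} = \left(-2101126\right) \left(- \frac{1}{3959173}\right) - \frac{842371}{3748000} = \frac{2101126}{3959173} - \frac{842371}{3748000} = \frac{4539927728817}{14838980404000}$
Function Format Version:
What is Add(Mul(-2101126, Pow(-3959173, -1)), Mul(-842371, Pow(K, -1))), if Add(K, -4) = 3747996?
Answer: Rational(4539927728817, 14838980404000) ≈ 0.30595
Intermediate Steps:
K = 3748000 (K = Add(4, 3747996) = 3748000)
Add(Mul(-2101126, Pow(-3959173, -1)), Mul(-842371, Pow(K, -1))) = Add(Mul(-2101126, Pow(-3959173, -1)), Mul(-842371, Pow(3748000, -1))) = Add(Mul(-2101126, Rational(-1, 3959173)), Mul(-842371, Rational(1, 3748000))) = Add(Rational(2101126, 3959173), Rational(-842371, 3748000)) = Rational(4539927728817, 14838980404000)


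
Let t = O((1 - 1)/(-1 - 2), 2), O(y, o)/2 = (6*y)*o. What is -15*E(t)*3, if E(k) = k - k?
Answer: 0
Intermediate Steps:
O(y, o) = 12*o*y (O(y, o) = 2*((6*y)*o) = 2*(6*o*y) = 12*o*y)
t = 0 (t = 12*2*((1 - 1)/(-1 - 2)) = 12*2*(0/(-3)) = 12*2*(0*(-⅓)) = 12*2*0 = 0)
E(k) = 0
-15*E(t)*3 = -15*0*3 = 0*3 = 0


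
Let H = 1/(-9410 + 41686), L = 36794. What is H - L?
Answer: -1187563143/32276 ≈ -36794.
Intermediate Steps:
H = 1/32276 ≈ 3.0983e-5
H - L = 1/32276 - 1*36794 = 1/32276 - 36794 = -1187563143/32276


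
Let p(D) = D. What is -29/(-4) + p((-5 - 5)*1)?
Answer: -11/4 ≈ -2.7500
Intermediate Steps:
-29/(-4) + p((-5 - 5)*1) = -29/(-4) + (-5 - 5)*1 = -¼*(-29) - 10*1 = 29/4 - 10 = -11/4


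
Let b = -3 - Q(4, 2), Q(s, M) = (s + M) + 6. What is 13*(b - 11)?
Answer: -338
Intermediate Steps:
Q(s, M) = 6 + M + s (Q(s, M) = (M + s) + 6 = 6 + M + s)
b = -15 (b = -3 - (6 + 2 + 4) = -3 - 1*12 = -3 - 12 = -15)
13*(b - 11) = 13*(-15 - 11) = 13*(-26) = -338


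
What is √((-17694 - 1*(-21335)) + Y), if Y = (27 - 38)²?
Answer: 3*√418 ≈ 61.335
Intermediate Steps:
Y = 121 (Y = (-11)² = 121)
√((-17694 - 1*(-21335)) + Y) = √((-17694 - 1*(-21335)) + 121) = √((-17694 + 21335) + 121) = √(3641 + 121) = √3762 = 3*√418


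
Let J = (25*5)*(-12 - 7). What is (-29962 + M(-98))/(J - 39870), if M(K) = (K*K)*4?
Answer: -8454/42245 ≈ -0.20012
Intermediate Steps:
M(K) = 4*K² (M(K) = K²*4 = 4*K²)
J = -2375 (J = 125*(-19) = -2375)
(-29962 + M(-98))/(J - 39870) = (-29962 + 4*(-98)²)/(-2375 - 39870) = (-29962 + 4*9604)/(-42245) = (-29962 + 38416)*(-1/42245) = 8454*(-1/42245) = -8454/42245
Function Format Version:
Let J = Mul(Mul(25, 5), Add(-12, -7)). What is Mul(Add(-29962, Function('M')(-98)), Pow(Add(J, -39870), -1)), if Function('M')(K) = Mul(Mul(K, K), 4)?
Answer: Rational(-8454, 42245) ≈ -0.20012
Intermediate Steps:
Function('M')(K) = Mul(4, Pow(K, 2)) (Function('M')(K) = Mul(Pow(K, 2), 4) = Mul(4, Pow(K, 2)))
J = -2375 (J = Mul(125, -19) = -2375)
Mul(Add(-29962, Function('M')(-98)), Pow(Add(J, -39870), -1)) = Mul(Add(-29962, Mul(4, Pow(-98, 2))), Pow(Add(-2375, -39870), -1)) = Mul(Add(-29962, Mul(4, 9604)), Pow(-42245, -1)) = Mul(Add(-29962, 38416), Rational(-1, 42245)) = Mul(8454, Rational(-1, 42245)) = Rational(-8454, 42245)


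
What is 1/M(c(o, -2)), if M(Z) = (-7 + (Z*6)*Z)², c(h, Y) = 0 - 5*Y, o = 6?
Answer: 1/351649 ≈ 2.8437e-6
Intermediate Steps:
c(h, Y) = -5*Y
M(Z) = (-7 + 6*Z²)² (M(Z) = (-7 + (6*Z)*Z)² = (-7 + 6*Z²)²)
1/M(c(o, -2)) = 1/((-7 + 6*(-5*(-2))²)²) = 1/((-7 + 6*10²)²) = 1/((-7 + 6*100)²) = 1/((-7 + 600)²) = 1/(593²) = 1/351649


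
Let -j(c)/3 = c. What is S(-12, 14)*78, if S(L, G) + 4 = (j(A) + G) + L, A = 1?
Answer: -390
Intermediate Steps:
j(c) = -3*c
S(L, G) = -7 + G + L (S(L, G) = -4 + ((-3*1 + G) + L) = -4 + ((-3 + G) + L) = -4 + (-3 + G + L) = -7 + G + L)
S(-12, 14)*78 = (-7 + 14 - 12)*78 = -5*78 = -390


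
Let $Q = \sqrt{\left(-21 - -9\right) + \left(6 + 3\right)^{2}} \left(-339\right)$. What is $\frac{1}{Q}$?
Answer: $- \frac{\sqrt{69}}{23391} \approx -0.00035512$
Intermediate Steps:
$Q = - 339 \sqrt{69}$ ($Q = \sqrt{\left(-21 + 9\right) + 9^{2}} \left(-339\right) = \sqrt{-12 + 81} \left(-339\right) = \sqrt{69} \left(-339\right) = - 339 \sqrt{69} \approx -2815.9$)
$\frac{1}{Q} = \frac{1}{\left(-339\right) \sqrt{69}} = - \frac{\sqrt{69}}{23391}$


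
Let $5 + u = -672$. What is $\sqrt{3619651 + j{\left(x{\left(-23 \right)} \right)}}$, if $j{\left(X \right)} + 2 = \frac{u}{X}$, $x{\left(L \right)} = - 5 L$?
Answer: $\frac{\sqrt{47869780170}}{115} \approx 1902.5$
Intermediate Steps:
$u = -677$ ($u = -5 - 672 = -677$)
$j{\left(X \right)} = -2 - \frac{677}{X}$
$\sqrt{3619651 + j{\left(x{\left(-23 \right)} \right)}} = \sqrt{3619651 - \left(2 + \frac{677}{\left(-5\right) \left(-23\right)}\right)} = \sqrt{3619651 - \left(2 + \frac{677}{115}\right)} = \sqrt{3619651 - \frac{907}{115}} = \sqrt{\frac{416258958}{115}} = \frac{\sqrt{47869780170}}{115}$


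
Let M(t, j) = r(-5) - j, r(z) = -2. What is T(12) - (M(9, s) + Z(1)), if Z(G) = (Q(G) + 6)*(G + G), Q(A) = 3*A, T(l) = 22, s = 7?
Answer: 13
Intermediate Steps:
M(t, j) = -2 - j
Z(G) = 2*G*(6 + 3*G) (Z(G) = (3*G + 6)*(G + G) = (6 + 3*G)*(2*G) = 2*G*(6 + 3*G))
T(12) - (M(9, s) + Z(1)) = 22 - ((-2 - 1*7) + 6*1*(2 + 1)) = 22 - ((-2 - 7) + 6*1*3) = 22 - (-9 + 18) = 22 - 1*9 = 22 - 9 = 13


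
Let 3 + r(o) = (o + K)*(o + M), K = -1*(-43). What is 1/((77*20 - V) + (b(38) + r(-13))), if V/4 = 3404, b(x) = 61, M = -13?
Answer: -1/12798 ≈ -7.8137e-5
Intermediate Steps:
V = 13616 (V = 4*3404 = 13616)
K = 43
r(o) = -3 + (-13 + o)*(43 + o) (r(o) = -3 + (o + 43)*(o - 13) = -3 + (43 + o)*(-13 + o) = -3 + (-13 + o)*(43 + o))
1/((77*20 - V) + (b(38) + r(-13))) = 1/((77*20 - 1*13616) + (61 + (-562 + (-13)² + 30*(-13)))) = 1/((1540 - 13616) + (61 + (-562 + 169 - 390))) = 1/(-12076 + (61 - 783)) = 1/(-12076 - 722) = 1/(-12798) = -1/12798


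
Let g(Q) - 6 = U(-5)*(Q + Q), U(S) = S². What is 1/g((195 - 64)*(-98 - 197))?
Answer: -1/1932244 ≈ -5.1753e-7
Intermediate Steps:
g(Q) = 6 + 50*Q (g(Q) = 6 + (-5)²*(Q + Q) = 6 + 25*(2*Q) = 6 + 50*Q)
1/g((195 - 64)*(-98 - 197)) = 1/(6 + 50*((195 - 64)*(-98 - 197))) = 1/(6 + 50*(131*(-295))) = 1/(6 + 50*(-38645)) = 1/(6 - 1932250) = 1/(-1932244) = -1/1932244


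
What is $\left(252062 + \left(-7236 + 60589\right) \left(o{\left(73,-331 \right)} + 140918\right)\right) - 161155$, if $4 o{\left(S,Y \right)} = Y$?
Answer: $\frac{30056296001}{4} \approx 7.5141 \cdot 10^{9}$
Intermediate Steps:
$o{\left(S,Y \right)} = \frac{Y}{4}$
$\left(252062 + \left(-7236 + 60589\right) \left(o{\left(73,-331 \right)} + 140918\right)\right) - 161155 = \left(252062 + \left(-7236 + 60589\right) \left(\frac{1}{4} \left(-331\right) + 140918\right)\right) - 161155 = \left(252062 + 53353 \left(- \frac{331}{4} + 140918\right)\right) - 161155 = \left(252062 + 53353 \cdot \frac{563341}{4}\right) - 161155 = \left(252062 + \frac{30055932373}{4}\right) - 161155 = \frac{30056940621}{4} - 161155 = \frac{30056296001}{4}$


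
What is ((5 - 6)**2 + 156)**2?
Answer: 24649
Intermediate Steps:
((5 - 6)**2 + 156)**2 = ((-1)**2 + 156)**2 = (1 + 156)**2 = 157**2 = 24649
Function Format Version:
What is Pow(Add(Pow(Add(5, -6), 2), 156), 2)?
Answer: 24649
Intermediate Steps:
Pow(Add(Pow(Add(5, -6), 2), 156), 2) = Pow(Add(Pow(-1, 2), 156), 2) = Pow(Add(1, 156), 2) = Pow(157, 2) = 24649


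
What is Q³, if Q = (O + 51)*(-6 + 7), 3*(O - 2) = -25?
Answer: 2406104/27 ≈ 89115.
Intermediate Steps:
O = -19/3 (O = 2 + (⅓)*(-25) = 2 - 25/3 = -19/3 ≈ -6.3333)
Q = 134/3 (Q = (-19/3 + 51)*(-6 + 7) = (134/3)*1 = 134/3 ≈ 44.667)
Q³ = (134/3)³ = 2406104/27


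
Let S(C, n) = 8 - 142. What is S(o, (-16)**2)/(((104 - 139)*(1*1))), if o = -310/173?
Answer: 134/35 ≈ 3.8286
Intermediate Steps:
o = -310/173 (o = -310*1/173 = -310/173 ≈ -1.7919)
S(C, n) = -134
S(o, (-16)**2)/(((104 - 139)*(1*1))) = -134/(104 - 139) = -134/((-35*1)) = -134/(-35) = -134*(-1/35) = 134/35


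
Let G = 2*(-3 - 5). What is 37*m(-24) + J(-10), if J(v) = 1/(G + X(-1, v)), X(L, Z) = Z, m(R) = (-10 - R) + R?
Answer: -9621/26 ≈ -370.04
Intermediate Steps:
m(R) = -10
G = -16 (G = 2*(-8) = -16)
J(v) = 1/(-16 + v)
37*m(-24) + J(-10) = 37*(-10) + 1/(-16 - 10) = -370 + 1/(-26) = -370 - 1/26 = -9621/26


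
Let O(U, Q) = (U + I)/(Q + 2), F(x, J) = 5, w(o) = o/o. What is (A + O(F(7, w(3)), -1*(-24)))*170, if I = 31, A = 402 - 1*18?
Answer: 851700/13 ≈ 65515.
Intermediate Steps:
w(o) = 1
A = 384 (A = 402 - 18 = 384)
O(U, Q) = (31 + U)/(2 + Q) (O(U, Q) = (U + 31)/(Q + 2) = (31 + U)/(2 + Q))
(A + O(F(7, w(3)), -1*(-24)))*170 = (384 + (31 + 5)/(2 - 1*(-24)))*170 = (384 + 36/(2 + 24))*170 = (384 + 36/26)*170 = (384 + (1/26)*36)*170 = (384 + 18/13)*170 = (5010/13)*170 = 851700/13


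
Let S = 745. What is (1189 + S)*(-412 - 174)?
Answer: -1133324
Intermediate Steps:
(1189 + S)*(-412 - 174) = (1189 + 745)*(-412 - 174) = 1934*(-586) = -1133324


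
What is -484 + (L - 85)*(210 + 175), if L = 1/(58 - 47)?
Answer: -33174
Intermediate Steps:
L = 1/11 ≈ 0.090909
-484 + (L - 85)*(210 + 175) = -484 + (1/11 - 85)*(210 + 175) = -484 - 934/11*385 = -484 - 32690 = -33174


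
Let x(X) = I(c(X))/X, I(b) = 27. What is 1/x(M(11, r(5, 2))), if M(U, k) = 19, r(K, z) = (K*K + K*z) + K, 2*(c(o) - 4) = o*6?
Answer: 19/27 ≈ 0.70370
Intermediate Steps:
c(o) = 4 + 3*o (c(o) = 4 + (o*6)/2 = 4 + (6*o)/2 = 4 + 3*o)
r(K, z) = K + K**2 + K*z (r(K, z) = (K**2 + K*z) + K = K + K**2 + K*z)
x(X) = 27/X
1/x(M(11, r(5, 2))) = 1/(27/19) = 19/27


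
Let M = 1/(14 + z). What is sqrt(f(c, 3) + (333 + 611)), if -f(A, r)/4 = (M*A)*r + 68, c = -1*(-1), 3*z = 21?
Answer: 10*sqrt(329)/7 ≈ 25.912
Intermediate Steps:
z = 7 (z = (1/3)*21 = 7)
M = 1/21 (M = 1/(14 + 7) = 1/21 ≈ 0.047619)
c = 1
f(A, r) = -272 - 4*A*r/21 (f(A, r) = -4*((A/21)*r + 68) = -4*(A*r/21 + 68) = -4*(68 + A*r/21) = -272 - 4*A*r/21)
sqrt(f(c, 3) + (333 + 611)) = sqrt((-272 - 4/21*1*3) + (333 + 611)) = sqrt((-272 - 4/7) + 944) = sqrt(-1908/7 + 944) = sqrt(4700/7) = 10*sqrt(329)/7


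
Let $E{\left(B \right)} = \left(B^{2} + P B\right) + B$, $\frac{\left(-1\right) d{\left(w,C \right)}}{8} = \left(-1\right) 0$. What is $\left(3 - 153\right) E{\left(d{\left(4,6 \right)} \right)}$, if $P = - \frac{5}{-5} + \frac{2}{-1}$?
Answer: $0$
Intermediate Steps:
$d{\left(w,C \right)} = 0$ ($d{\left(w,C \right)} = - 8 \left(\left(-1\right) 0\right) = \left(-8\right) 0 = 0$)
$P = -1$ ($P = \left(-5\right) \left(- \frac{1}{5}\right) + 2 \left(-1\right) = 1 - 2 = -1$)
$E{\left(B \right)} = B^{2}$ ($E{\left(B \right)} = \left(B^{2} - B\right) + B = B^{2}$)
$\left(3 - 153\right) E{\left(d{\left(4,6 \right)} \right)} = \left(3 - 153\right) 0^{2} = \left(-150\right) 0 = 0$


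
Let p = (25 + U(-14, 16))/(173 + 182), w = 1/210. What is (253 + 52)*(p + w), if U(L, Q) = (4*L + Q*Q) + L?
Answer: 544913/2982 ≈ 182.73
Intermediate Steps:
w = 1/210 ≈ 0.0047619
U(L, Q) = Q² + 5*L (U(L, Q) = (4*L + Q²) + L = (Q² + 4*L) + L = Q² + 5*L)
p = 211/355 (p = (25 + (16² + 5*(-14)))/(173 + 182) = (25 + (256 - 70))/355 = (25 + 186)*(1/355) = 211*(1/355) = 211/355 ≈ 0.59437)
(253 + 52)*(p + w) = (253 + 52)*(211/355 + 1/210) = 305*(8933/14910) = 544913/2982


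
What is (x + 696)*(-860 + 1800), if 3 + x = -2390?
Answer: -1595180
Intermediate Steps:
x = -2393 (x = -3 - 2390 = -2393)
(x + 696)*(-860 + 1800) = (-2393 + 696)*(-860 + 1800) = -1697*940 = -1595180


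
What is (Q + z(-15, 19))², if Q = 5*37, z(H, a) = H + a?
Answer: 35721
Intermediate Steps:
Q = 185
(Q + z(-15, 19))² = (185 + (-15 + 19))² = (185 + 4)² = 189² = 35721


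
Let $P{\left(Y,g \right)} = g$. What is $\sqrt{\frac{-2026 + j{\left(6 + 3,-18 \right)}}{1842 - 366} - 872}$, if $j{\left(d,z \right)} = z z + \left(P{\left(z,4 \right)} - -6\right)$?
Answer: $\frac{i \sqrt{1467759}}{41} \approx 29.549 i$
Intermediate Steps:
$j{\left(d,z \right)} = 10 + z^{2}$ ($j{\left(d,z \right)} = z z + \left(4 - -6\right) = z^{2} + \left(4 + 6\right) = z^{2} + 10 = 10 + z^{2}$)
$\sqrt{\frac{-2026 + j{\left(6 + 3,-18 \right)}}{1842 - 366} - 872} = \sqrt{\frac{-2026 + \left(10 + \left(-18\right)^{2}\right)}{1842 - 366} - 872} = \sqrt{\frac{-2026 + \left(10 + 324\right)}{1476} - 872} = \sqrt{\left(-2026 + 334\right) \frac{1}{1476} - 872} = \sqrt{\left(-1692\right) \frac{1}{1476} - 872} = \sqrt{- \frac{47}{41} - 872} = \sqrt{- \frac{35799}{41}} = \frac{i \sqrt{1467759}}{41}$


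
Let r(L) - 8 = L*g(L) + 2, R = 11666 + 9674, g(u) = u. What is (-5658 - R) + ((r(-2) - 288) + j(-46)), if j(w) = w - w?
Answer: -27272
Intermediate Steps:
j(w) = 0
R = 21340
r(L) = 10 + L² (r(L) = 8 + (L*L + 2) = 8 + (L² + 2) = 8 + (2 + L²) = 10 + L²)
(-5658 - R) + ((r(-2) - 288) + j(-46)) = (-5658 - 1*21340) + (((10 + (-2)²) - 288) + 0) = (-5658 - 21340) + (((10 + 4) - 288) + 0) = -26998 + ((14 - 288) + 0) = -26998 + (-274 + 0) = -26998 - 274 = -27272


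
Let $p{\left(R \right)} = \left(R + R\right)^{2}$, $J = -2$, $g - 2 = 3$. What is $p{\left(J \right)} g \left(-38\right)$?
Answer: $-3040$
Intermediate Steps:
$g = 5$ ($g = 2 + 3 = 5$)
$p{\left(R \right)} = 4 R^{2}$ ($p{\left(R \right)} = \left(2 R\right)^{2} = 4 R^{2}$)
$p{\left(J \right)} g \left(-38\right) = 4 \left(-2\right)^{2} \cdot 5 \left(-38\right) = 4 \cdot 4 \left(-190\right) = 16 \left(-190\right) = -3040$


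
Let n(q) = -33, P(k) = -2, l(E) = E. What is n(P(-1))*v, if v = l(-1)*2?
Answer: 66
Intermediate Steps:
v = -2 (v = -1*2 = -2)
n(P(-1))*v = -33*(-2) = 66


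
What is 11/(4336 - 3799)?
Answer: 11/537 ≈ 0.020484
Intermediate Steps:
11/(4336 - 3799) = 11/537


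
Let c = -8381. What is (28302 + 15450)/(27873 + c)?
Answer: 10938/4873 ≈ 2.2446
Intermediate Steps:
(28302 + 15450)/(27873 + c) = (28302 + 15450)/(27873 - 8381) = 43752/19492 = 43752*(1/19492) = 10938/4873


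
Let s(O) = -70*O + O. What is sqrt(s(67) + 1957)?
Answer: I*sqrt(2666) ≈ 51.633*I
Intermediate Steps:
s(O) = -69*O
sqrt(s(67) + 1957) = sqrt(-69*67 + 1957) = sqrt(-4623 + 1957) = sqrt(-2666) = I*sqrt(2666)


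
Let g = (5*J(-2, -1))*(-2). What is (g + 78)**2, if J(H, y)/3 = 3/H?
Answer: 15129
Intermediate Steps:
J(H, y) = 9/H (J(H, y) = 3*(3/H) = 9/H)
g = 45 (g = (5*(9/(-2)))*(-2) = (5*(9*(-1/2)))*(-2) = (5*(-9/2))*(-2) = -45/2*(-2) = 45)
(g + 78)**2 = (45 + 78)**2 = 123**2 = 15129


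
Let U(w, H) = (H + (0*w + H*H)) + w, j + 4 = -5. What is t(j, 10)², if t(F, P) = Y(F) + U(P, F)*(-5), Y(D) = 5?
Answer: 164025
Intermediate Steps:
j = -9 (j = -4 - 5 = -9)
U(w, H) = H + w + H² (U(w, H) = (H + (0 + H²)) + w = (H + H²) + w = H + w + H²)
t(F, P) = 5 - 5*F - 5*P - 5*F² (t(F, P) = 5 + (F + P + F²)*(-5) = 5 + (-5*F - 5*P - 5*F²) = 5 - 5*F - 5*P - 5*F²)
t(j, 10)² = (5 - 5*(-9) - 5*10 - 5*(-9)²)² = (5 + 45 - 50 - 5*81)² = (5 + 45 - 50 - 405)² = (-405)² = 164025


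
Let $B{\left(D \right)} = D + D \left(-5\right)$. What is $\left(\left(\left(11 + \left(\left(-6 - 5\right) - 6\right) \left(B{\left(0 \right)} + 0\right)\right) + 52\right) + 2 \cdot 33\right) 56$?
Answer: $7224$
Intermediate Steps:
$B{\left(D \right)} = - 4 D$ ($B{\left(D \right)} = D - 5 D = - 4 D$)
$\left(\left(\left(11 + \left(\left(-6 - 5\right) - 6\right) \left(B{\left(0 \right)} + 0\right)\right) + 52\right) + 2 \cdot 33\right) 56 = \left(\left(\left(11 + \left(\left(-6 - 5\right) - 6\right) \left(\left(-4\right) 0 + 0\right)\right) + 52\right) + 2 \cdot 33\right) 56 = \left(\left(\left(11 + \left(-11 - 6\right) \left(0 + 0\right)\right) + 52\right) + 66\right) 56 = \left(\left(\left(11 - 0\right) + 52\right) + 66\right) 56 = \left(\left(\left(11 + 0\right) + 52\right) + 66\right) 56 = \left(\left(11 + 52\right) + 66\right) 56 = \left(63 + 66\right) 56 = 129 \cdot 56 = 7224$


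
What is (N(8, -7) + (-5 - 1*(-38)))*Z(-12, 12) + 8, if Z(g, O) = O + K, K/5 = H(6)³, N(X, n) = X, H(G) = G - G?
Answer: 500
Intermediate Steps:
H(G) = 0
K = 0 (K = 5*0³ = 5*0 = 0)
Z(g, O) = O (Z(g, O) = O + 0 = O)
(N(8, -7) + (-5 - 1*(-38)))*Z(-12, 12) + 8 = (8 + (-5 - 1*(-38)))*12 + 8 = (8 + (-5 + 38))*12 + 8 = (8 + 33)*12 + 8 = 41*12 + 8 = 492 + 8 = 500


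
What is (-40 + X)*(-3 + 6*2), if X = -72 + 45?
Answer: -603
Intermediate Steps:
X = -27
(-40 + X)*(-3 + 6*2) = (-40 - 27)*(-3 + 6*2) = -67*(-3 + 12) = -67*9 = -603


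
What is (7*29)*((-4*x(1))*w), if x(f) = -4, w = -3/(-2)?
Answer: 4872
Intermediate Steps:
w = 3/2 (w = -3*(-1/2) = 3/2 ≈ 1.5000)
(7*29)*((-4*x(1))*w) = (7*29)*(-4*(-4)*(3/2)) = 203*(16*(3/2)) = 203*24 = 4872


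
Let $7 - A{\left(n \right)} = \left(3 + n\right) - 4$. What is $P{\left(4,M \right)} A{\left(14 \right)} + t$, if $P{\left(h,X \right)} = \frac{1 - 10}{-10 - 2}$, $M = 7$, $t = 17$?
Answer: $\frac{25}{2} \approx 12.5$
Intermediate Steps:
$A{\left(n \right)} = 8 - n$ ($A{\left(n \right)} = 7 - \left(\left(3 + n\right) - 4\right) = 7 - \left(-1 + n\right) = 8 - n$)
$P{\left(h,X \right)} = \frac{3}{4}$ ($P{\left(h,X \right)} = - \frac{9}{-12} = \left(-9\right) \left(- \frac{1}{12}\right) = \frac{3}{4}$)
$P{\left(4,M \right)} A{\left(14 \right)} + t = \frac{3 \left(8 - 14\right)}{4} + 17 = \frac{3}{4} \left(-6\right) + 17 = - \frac{9}{2} + 17 = \frac{25}{2}$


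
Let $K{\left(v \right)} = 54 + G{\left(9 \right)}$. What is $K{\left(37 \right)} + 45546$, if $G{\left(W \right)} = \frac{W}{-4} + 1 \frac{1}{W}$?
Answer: $\frac{1641523}{36} \approx 45598.0$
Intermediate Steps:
$G{\left(W \right)} = \frac{1}{W} - \frac{W}{4}$ ($G{\left(W \right)} = W \left(- \frac{1}{4}\right) + \frac{1}{W} = - \frac{W}{4} + \frac{1}{W} = \frac{1}{W} - \frac{W}{4}$)
$K{\left(v \right)} = \frac{1867}{36}$ ($K{\left(v \right)} = 54 + \left(\frac{1}{9} - \frac{9}{4}\right) = 54 - \frac{77}{36} = \frac{1867}{36}$)
$K{\left(37 \right)} + 45546 = \frac{1867}{36} + 45546 = \frac{1641523}{36}$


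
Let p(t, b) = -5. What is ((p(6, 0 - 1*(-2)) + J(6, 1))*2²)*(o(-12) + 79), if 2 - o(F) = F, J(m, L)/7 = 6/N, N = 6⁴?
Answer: -33263/18 ≈ -1847.9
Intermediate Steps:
N = 1296
J(m, L) = 7/216 (J(m, L) = 7*(6/1296) = 7*(6*(1/1296)) = 7*(1/216) = 7/216)
o(F) = 2 - F
((p(6, 0 - 1*(-2)) + J(6, 1))*2²)*(o(-12) + 79) = ((-5 + 7/216)*2²)*((2 - 1*(-12)) + 79) = (-1073/216*4)*((2 + 12) + 79) = -1073*(14 + 79)/54 = -1073/54*93 = -33263/18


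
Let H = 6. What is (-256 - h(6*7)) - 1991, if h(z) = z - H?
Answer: -2283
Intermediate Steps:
h(z) = -6 + z (h(z) = z - 1*6 = z - 6 = -6 + z)
(-256 - h(6*7)) - 1991 = (-256 - (-6 + 6*7)) - 1991 = (-256 - (-6 + 42)) - 1991 = (-256 - 1*36) - 1991 = (-256 - 36) - 1991 = -292 - 1991 = -2283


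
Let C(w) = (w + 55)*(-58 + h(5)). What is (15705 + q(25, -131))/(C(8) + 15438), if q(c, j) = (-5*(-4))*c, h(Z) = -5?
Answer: 16205/11469 ≈ 1.4129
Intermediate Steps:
C(w) = -3465 - 63*w (C(w) = (w + 55)*(-58 - 5) = (55 + w)*(-63) = -3465 - 63*w)
q(c, j) = 20*c
(15705 + q(25, -131))/(C(8) + 15438) = (15705 + 20*25)/((-3465 - 63*8) + 15438) = (15705 + 500)/((-3465 - 504) + 15438) = 16205/(-3969 + 15438) = 16205/11469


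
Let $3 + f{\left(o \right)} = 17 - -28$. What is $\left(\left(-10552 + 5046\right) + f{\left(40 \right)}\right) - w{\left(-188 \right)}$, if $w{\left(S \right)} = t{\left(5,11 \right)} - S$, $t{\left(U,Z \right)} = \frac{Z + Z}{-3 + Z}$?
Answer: $- \frac{22619}{4} \approx -5654.8$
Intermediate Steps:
$f{\left(o \right)} = 42$ ($f{\left(o \right)} = -3 + \left(17 - -28\right) = -3 + \left(17 + 28\right) = -3 + 45 = 42$)
$t{\left(U,Z \right)} = \frac{2 Z}{-3 + Z}$
$w{\left(S \right)} = \frac{11}{4} - S$ ($w{\left(S \right)} = 2 \cdot 11 \frac{1}{-3 + 11} - S = 2 \cdot 11 \cdot \frac{1}{8} - S = \frac{11}{4} - S$)
$\left(\left(-10552 + 5046\right) + f{\left(40 \right)}\right) - w{\left(-188 \right)} = \left(\left(-10552 + 5046\right) + 42\right) - \left(\frac{11}{4} - -188\right) = \left(-5506 + 42\right) - \left(\frac{11}{4} + 188\right) = -5464 - \frac{763}{4} = - \frac{22619}{4}$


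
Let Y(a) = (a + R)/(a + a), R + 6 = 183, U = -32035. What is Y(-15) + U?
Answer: -160202/5 ≈ -32040.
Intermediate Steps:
R = 177 (R = -6 + 183 = 177)
Y(a) = (177 + a)/(2*a) (Y(a) = (a + 177)/(a + a) = (177 + a)/((2*a)) = (177 + a)*(1/(2*a)) = (177 + a)/(2*a))
Y(-15) + U = (½)*(177 - 15)/(-15) - 32035 = (½)*(-1/15)*162 - 32035 = -27/5 - 32035 = -160202/5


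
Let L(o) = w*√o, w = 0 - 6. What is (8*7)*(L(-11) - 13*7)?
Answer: -5096 - 336*I*√11 ≈ -5096.0 - 1114.4*I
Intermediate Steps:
w = -6
L(o) = -6*√o
(8*7)*(L(-11) - 13*7) = (8*7)*(-6*I*√11 - 13*7) = 56*(-6*I*√11 - 91) = 56*(-91 - 6*I*√11) = -5096 - 336*I*√11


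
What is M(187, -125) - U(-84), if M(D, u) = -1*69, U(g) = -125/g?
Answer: -5921/84 ≈ -70.488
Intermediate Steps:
M(D, u) = -69
M(187, -125) - U(-84) = -69 - (-125)/(-84) = -69 - (-125)*(-1)/84 = -69 - 1*125/84 = -69 - 125/84 = -5921/84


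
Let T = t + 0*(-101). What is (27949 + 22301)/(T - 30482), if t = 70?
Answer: -25125/15206 ≈ -1.6523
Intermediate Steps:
T = 70 (T = 70 + 0*(-101) = 70 + 0 = 70)
(27949 + 22301)/(T - 30482) = (27949 + 22301)/(70 - 30482) = 50250/(-30412) = 50250*(-1/30412) = -25125/15206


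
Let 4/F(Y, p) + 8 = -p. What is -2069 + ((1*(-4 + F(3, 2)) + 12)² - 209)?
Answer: -55506/25 ≈ -2220.2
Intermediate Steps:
F(Y, p) = 4/(-8 - p)
-2069 + ((1*(-4 + F(3, 2)) + 12)² - 209) = -2069 + ((1*(-4 - 4/(8 + 2)) + 12)² - 209) = -2069 + ((1*(-4 - 4/10) + 12)² - 209) = -2069 + ((1*(-4 - 4*⅒) + 12)² - 209) = -2069 + ((1*(-4 - ⅖) + 12)² - 209) = -2069 + ((1*(-22/5) + 12)² - 209) = -2069 + ((-22/5 + 12)² - 209) = -2069 + ((38/5)² - 209) = -2069 + (1444/25 - 209) = -2069 - 3781/25 = -55506/25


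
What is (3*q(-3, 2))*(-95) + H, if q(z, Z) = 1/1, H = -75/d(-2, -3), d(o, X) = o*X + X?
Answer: -310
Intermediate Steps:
d(o, X) = X + X*o (d(o, X) = X*o + X = X + X*o)
H = -25 (H = -75*(-1/(3*(1 - 2))) = -75/((-3*(-1))) = -75/3 = -75*1/3 = -25)
q(z, Z) = 1
(3*q(-3, 2))*(-95) + H = (3*1)*(-95) - 25 = 3*(-95) - 25 = -285 - 25 = -310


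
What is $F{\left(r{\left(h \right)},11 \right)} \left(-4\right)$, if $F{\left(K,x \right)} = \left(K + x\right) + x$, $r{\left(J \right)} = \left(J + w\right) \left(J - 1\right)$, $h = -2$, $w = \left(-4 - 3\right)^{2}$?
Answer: $476$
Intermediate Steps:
$w = 49$ ($w = \left(-7\right)^{2} = 49$)
$r{\left(J \right)} = \left(-1 + J\right) \left(49 + J\right)$ ($r{\left(J \right)} = \left(J + 49\right) \left(J - 1\right) = \left(49 + J\right) \left(-1 + J\right) = \left(-1 + J\right) \left(49 + J\right)$)
$F{\left(K,x \right)} = K + 2 x$
$F{\left(r{\left(h \right)},11 \right)} \left(-4\right) = \left(\left(-49 + \left(-2\right)^{2} + 48 \left(-2\right)\right) + 2 \cdot 11\right) \left(-4\right) = \left(\left(-49 + 4 - 96\right) + 22\right) \left(-4\right) = \left(-141 + 22\right) \left(-4\right) = \left(-119\right) \left(-4\right) = 476$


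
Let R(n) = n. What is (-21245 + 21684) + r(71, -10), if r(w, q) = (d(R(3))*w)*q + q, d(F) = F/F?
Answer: -281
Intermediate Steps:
d(F) = 1
r(w, q) = q + q*w (r(w, q) = (1*w)*q + q = w*q + q = q*w + q = q + q*w)
(-21245 + 21684) + r(71, -10) = (-21245 + 21684) - 10*(1 + 71) = 439 - 10*72 = 439 - 720 = -281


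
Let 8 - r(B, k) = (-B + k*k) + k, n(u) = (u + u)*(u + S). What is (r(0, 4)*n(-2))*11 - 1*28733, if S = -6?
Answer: -32957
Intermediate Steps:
n(u) = 2*u*(-6 + u) (n(u) = (u + u)*(u - 6) = (2*u)*(-6 + u) = 2*u*(-6 + u))
r(B, k) = 8 + B - k - k**2 (r(B, k) = 8 - ((-B + k*k) + k) = 8 - ((-B + k**2) + k) = 8 - ((k**2 - B) + k) = 8 - (k + k**2 - B) = 8 + (B - k - k**2) = 8 + B - k - k**2)
(r(0, 4)*n(-2))*11 - 1*28733 = ((8 + 0 - 1*4 - 1*4**2)*(2*(-2)*(-6 - 2)))*11 - 1*28733 = ((8 + 0 - 4 - 1*16)*(2*(-2)*(-8)))*11 - 28733 = ((8 + 0 - 4 - 16)*32)*11 - 28733 = -12*32*11 - 28733 = -384*11 - 28733 = -4224 - 28733 = -32957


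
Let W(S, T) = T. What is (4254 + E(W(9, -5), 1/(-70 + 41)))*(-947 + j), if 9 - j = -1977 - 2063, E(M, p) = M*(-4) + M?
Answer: 13242438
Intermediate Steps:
E(M, p) = -3*M (E(M, p) = -4*M + M = -3*M)
j = 4049 (j = 9 - (-1977 - 2063) = 9 - 1*(-4040) = 9 + 4040 = 4049)
(4254 + E(W(9, -5), 1/(-70 + 41)))*(-947 + j) = (4254 - 3*(-5))*(-947 + 4049) = (4254 + 15)*3102 = 4269*3102 = 13242438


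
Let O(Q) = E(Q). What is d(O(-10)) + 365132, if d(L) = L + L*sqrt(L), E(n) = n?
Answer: 365122 - 10*I*sqrt(10) ≈ 3.6512e+5 - 31.623*I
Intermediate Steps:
O(Q) = Q
d(L) = L + L**(3/2)
d(O(-10)) + 365132 = (-10 + (-10)**(3/2)) + 365132 = (-10 - 10*I*sqrt(10)) + 365132 = 365122 - 10*I*sqrt(10)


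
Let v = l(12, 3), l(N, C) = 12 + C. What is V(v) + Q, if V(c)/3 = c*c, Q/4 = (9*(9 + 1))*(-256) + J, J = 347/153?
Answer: -13995817/153 ≈ -91476.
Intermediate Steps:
J = 347/153 (J = 347*(1/153) = 347/153 ≈ 2.2680)
v = 15 (v = 12 + 3 = 15)
Q = -14099092/153 (Q = 4*((9*(9 + 1))*(-256) + 347/153) = 4*((9*10)*(-256) + 347/153) = 4*(90*(-256) + 347/153) = 4*(-23040 + 347/153) = 4*(-3524773/153) = -14099092/153 ≈ -92151.)
V(c) = 3*c² (V(c) = 3*(c*c) = 3*c²)
V(v) + Q = 3*15² - 14099092/153 = 3*225 - 14099092/153 = 675 - 14099092/153 = -13995817/153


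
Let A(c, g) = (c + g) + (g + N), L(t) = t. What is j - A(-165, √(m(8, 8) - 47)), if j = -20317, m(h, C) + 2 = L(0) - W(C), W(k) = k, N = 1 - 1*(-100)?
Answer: -20253 - 2*I*√57 ≈ -20253.0 - 15.1*I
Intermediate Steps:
N = 101 (N = 1 + 100 = 101)
m(h, C) = -2 - C (m(h, C) = -2 + (0 - C) = -2 - C)
A(c, g) = 101 + c + 2*g (A(c, g) = (c + g) + (g + 101) = (c + g) + (101 + g) = 101 + c + 2*g)
j - A(-165, √(m(8, 8) - 47)) = -20317 - (101 - 165 + 2*√((-2 - 1*8) - 47)) = -20317 - (101 - 165 + 2*√((-2 - 8) - 47)) = -20317 - (101 - 165 + 2*√(-10 - 47)) = -20317 - (101 - 165 + 2*√(-57)) = -20317 - (101 - 165 + 2*(I*√57)) = -20317 - (101 - 165 + 2*I*√57) = -20317 - (-64 + 2*I*√57) = -20317 + (64 - 2*I*√57) = -20253 - 2*I*√57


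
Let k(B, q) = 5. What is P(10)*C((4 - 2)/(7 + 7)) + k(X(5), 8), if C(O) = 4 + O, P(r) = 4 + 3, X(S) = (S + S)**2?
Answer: 34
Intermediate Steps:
X(S) = 4*S**2 (X(S) = (2*S)**2 = 4*S**2)
P(r) = 7
P(10)*C((4 - 2)/(7 + 7)) + k(X(5), 8) = 7*(4 + (4 - 2)/(7 + 7)) + 5 = 7*(4 + 2/14) + 5 = 7*(4 + 2*(1/14)) + 5 = 7*(4 + 1/7) + 5 = 7*(29/7) + 5 = 29 + 5 = 34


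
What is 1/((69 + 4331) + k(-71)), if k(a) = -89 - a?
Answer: 1/4382 ≈ 0.00022821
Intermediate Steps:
1/((69 + 4331) + k(-71)) = 1/((69 + 4331) + (-89 - 1*(-71))) = 1/(4400 + (-89 + 71)) = 1/(4400 - 18) = 1/4382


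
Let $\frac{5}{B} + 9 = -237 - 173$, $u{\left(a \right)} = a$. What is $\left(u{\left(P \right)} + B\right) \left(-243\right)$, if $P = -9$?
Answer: $\frac{917568}{419} \approx 2189.9$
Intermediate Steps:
$B = - \frac{5}{419}$ ($B = \frac{5}{-9 - 410} = \frac{5}{-419} = 5 \left(- \frac{1}{419}\right) = - \frac{5}{419} \approx -0.011933$)
$\left(u{\left(P \right)} + B\right) \left(-243\right) = \left(-9 - \frac{5}{419}\right) \left(-243\right) = \left(- \frac{3776}{419}\right) \left(-243\right) = \frac{917568}{419}$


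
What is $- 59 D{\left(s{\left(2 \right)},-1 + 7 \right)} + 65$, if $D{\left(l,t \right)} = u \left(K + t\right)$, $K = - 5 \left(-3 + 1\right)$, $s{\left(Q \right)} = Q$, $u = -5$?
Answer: $4785$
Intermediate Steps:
$K = 10$ ($K = \left(-5\right) \left(-2\right) = 10$)
$D{\left(l,t \right)} = -50 - 5 t$ ($D{\left(l,t \right)} = - 5 \left(10 + t\right) = -50 - 5 t$)
$- 59 D{\left(s{\left(2 \right)},-1 + 7 \right)} + 65 = - 59 \left(-50 - 5 \left(-1 + 7\right)\right) + 65 = - 59 \left(-50 - 30\right) + 65 = \left(-59\right) \left(-80\right) + 65 = 4720 + 65 = 4785$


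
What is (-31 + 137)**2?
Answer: 11236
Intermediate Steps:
(-31 + 137)**2 = 106**2 = 11236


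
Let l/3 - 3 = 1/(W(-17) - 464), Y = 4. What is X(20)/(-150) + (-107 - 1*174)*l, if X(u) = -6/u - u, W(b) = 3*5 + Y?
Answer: -337350533/133500 ≈ -2527.0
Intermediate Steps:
W(b) = 19 (W(b) = 3*5 + 4 = 15 + 4 = 19)
X(u) = -u - 6/u
l = 4002/445 (l = 9 + 3/(19 - 464) = 9 + 3/(-445) = 9 + 3*(-1/445) = 9 - 3/445 = 4002/445 ≈ 8.9933)
X(20)/(-150) + (-107 - 1*174)*l = (-1*20 - 6/20)/(-150) + (-107 - 1*174)*(4002/445) = (-20 - 6*1/20)*(-1/150) + (-107 - 174)*(4002/445) = (-20 - 3/10)*(-1/150) - 281*4002/445 = -203/10*(-1/150) - 1124562/445 = 203/1500 - 1124562/445 = -337350533/133500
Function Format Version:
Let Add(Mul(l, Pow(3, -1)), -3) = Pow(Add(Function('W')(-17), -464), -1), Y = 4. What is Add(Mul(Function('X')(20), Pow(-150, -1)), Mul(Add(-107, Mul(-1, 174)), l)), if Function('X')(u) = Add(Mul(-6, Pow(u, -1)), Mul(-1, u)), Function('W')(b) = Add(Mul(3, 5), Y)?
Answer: Rational(-337350533, 133500) ≈ -2527.0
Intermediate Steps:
Function('W')(b) = 19 (Function('W')(b) = Add(Mul(3, 5), 4) = Add(15, 4) = 19)
Function('X')(u) = Add(Mul(-1, u), Mul(-6, Pow(u, -1)))
l = Rational(4002, 445) (l = Add(9, Mul(3, Pow(Add(19, -464), -1))) = Add(9, Mul(3, Pow(-445, -1))) = Add(9, Mul(3, Rational(-1, 445))) = Add(9, Rational(-3, 445)) = Rational(4002, 445) ≈ 8.9933)
Add(Mul(Function('X')(20), Pow(-150, -1)), Mul(Add(-107, Mul(-1, 174)), l)) = Add(Mul(Add(Mul(-1, 20), Mul(-6, Pow(20, -1))), Pow(-150, -1)), Mul(Add(-107, Mul(-1, 174)), Rational(4002, 445))) = Add(Mul(Add(-20, Mul(-6, Rational(1, 20))), Rational(-1, 150)), Mul(Add(-107, -174), Rational(4002, 445))) = Add(Mul(Add(-20, Rational(-3, 10)), Rational(-1, 150)), Mul(-281, Rational(4002, 445))) = Add(Mul(Rational(-203, 10), Rational(-1, 150)), Rational(-1124562, 445)) = Add(Rational(203, 1500), Rational(-1124562, 445)) = Rational(-337350533, 133500)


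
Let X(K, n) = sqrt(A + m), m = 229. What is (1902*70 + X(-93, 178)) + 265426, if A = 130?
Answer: 398566 + sqrt(359) ≈ 3.9859e+5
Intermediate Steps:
X(K, n) = sqrt(359) (X(K, n) = sqrt(130 + 229) = sqrt(359))
(1902*70 + X(-93, 178)) + 265426 = (1902*70 + sqrt(359)) + 265426 = (133140 + sqrt(359)) + 265426 = 398566 + sqrt(359)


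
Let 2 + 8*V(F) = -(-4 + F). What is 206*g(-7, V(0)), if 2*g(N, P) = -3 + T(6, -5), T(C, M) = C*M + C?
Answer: -2781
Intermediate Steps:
T(C, M) = C + C*M
V(F) = 1/4 - F/8 (V(F) = -1/4 + (-(-4 + F))/8 = -1/4 + (4 - F)/8 = -1/4 + (1/2 - F/8) = 1/4 - F/8)
g(N, P) = -27/2 (g(N, P) = (-3 + 6*(1 - 5))/2 = (-3 + 6*(-4))/2 = (-3 - 24)/2 = (1/2)*(-27) = -27/2)
206*g(-7, V(0)) = 206*(-27/2) = -2781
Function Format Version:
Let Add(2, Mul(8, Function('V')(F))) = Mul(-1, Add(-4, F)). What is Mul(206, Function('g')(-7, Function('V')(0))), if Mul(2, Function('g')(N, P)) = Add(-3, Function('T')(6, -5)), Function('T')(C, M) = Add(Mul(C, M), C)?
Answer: -2781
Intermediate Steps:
Function('T')(C, M) = Add(C, Mul(C, M))
Function('V')(F) = Add(Rational(1, 4), Mul(Rational(-1, 8), F)) (Function('V')(F) = Add(Rational(-1, 4), Mul(Rational(1, 8), Mul(-1, Add(-4, F)))) = Add(Rational(-1, 4), Mul(Rational(1, 8), Add(4, Mul(-1, F)))) = Add(Rational(-1, 4), Add(Rational(1, 2), Mul(Rational(-1, 8), F))) = Add(Rational(1, 4), Mul(Rational(-1, 8), F)))
Function('g')(N, P) = Rational(-27, 2) (Function('g')(N, P) = Mul(Rational(1, 2), Add(-3, Mul(6, Add(1, -5)))) = Mul(Rational(1, 2), Add(-3, Mul(6, -4))) = Mul(Rational(1, 2), Add(-3, -24)) = Mul(Rational(1, 2), -27) = Rational(-27, 2))
Mul(206, Function('g')(-7, Function('V')(0))) = Mul(206, Rational(-27, 2)) = -2781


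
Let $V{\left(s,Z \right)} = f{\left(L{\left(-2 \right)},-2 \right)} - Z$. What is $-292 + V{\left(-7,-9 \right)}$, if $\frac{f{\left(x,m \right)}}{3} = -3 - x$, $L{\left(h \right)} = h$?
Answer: $-286$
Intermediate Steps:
$f{\left(x,m \right)} = -9 - 3 x$ ($f{\left(x,m \right)} = 3 \left(-3 - x\right) = -9 - 3 x$)
$V{\left(s,Z \right)} = -3 - Z$ ($V{\left(s,Z \right)} = \left(-9 - -6\right) - Z = \left(-9 + 6\right) - Z = -3 - Z$)
$-292 + V{\left(-7,-9 \right)} = -292 - -6 = -292 + \left(-3 + 9\right) = -292 + 6 = -286$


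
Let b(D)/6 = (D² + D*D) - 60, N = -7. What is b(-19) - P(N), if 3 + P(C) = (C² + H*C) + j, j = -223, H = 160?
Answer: 5269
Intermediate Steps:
P(C) = -226 + C² + 160*C (P(C) = -3 + ((C² + 160*C) - 223) = -3 + (-223 + C² + 160*C) = -226 + C² + 160*C)
b(D) = -360 + 12*D² (b(D) = 6*((D² + D*D) - 60) = 6*((D² + D²) - 60) = 6*(2*D² - 60) = 6*(-60 + 2*D²) = -360 + 12*D²)
b(-19) - P(N) = (-360 + 12*(-19)²) - (-226 + (-7)² + 160*(-7)) = (-360 + 12*361) - (-226 + 49 - 1120) = (-360 + 4332) - 1*(-1297) = 3972 + 1297 = 5269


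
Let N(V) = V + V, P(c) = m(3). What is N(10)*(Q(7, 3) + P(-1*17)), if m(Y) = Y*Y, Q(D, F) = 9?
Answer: 360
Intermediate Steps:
m(Y) = Y**2
P(c) = 9 (P(c) = 3**2 = 9)
N(V) = 2*V
N(10)*(Q(7, 3) + P(-1*17)) = (2*10)*(9 + 9) = 20*18 = 360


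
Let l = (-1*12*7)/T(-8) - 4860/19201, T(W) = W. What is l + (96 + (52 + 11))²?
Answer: 971234463/38402 ≈ 25291.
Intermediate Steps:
l = 393501/38402 (l = (-1*12*7)/(-8) - 4860/19201 = -12*7*(-⅛) - 4860*1/19201 = -84*(-⅛) - 4860/19201 = 21/2 - 4860/19201 = 393501/38402 ≈ 10.247)
l + (96 + (52 + 11))² = 393501/38402 + (96 + (52 + 11))² = 393501/38402 + (96 + 63)² = 393501/38402 + 159² = 393501/38402 + 25281 = 971234463/38402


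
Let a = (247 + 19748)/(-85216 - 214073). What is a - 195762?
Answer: -19529811071/99763 ≈ -1.9576e+5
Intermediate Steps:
a = -6665/99763 (a = 19995/(-299289) = 19995*(-1/299289) = -6665/99763 ≈ -0.066808)
a - 195762 = -6665/99763 - 195762 = -19529811071/99763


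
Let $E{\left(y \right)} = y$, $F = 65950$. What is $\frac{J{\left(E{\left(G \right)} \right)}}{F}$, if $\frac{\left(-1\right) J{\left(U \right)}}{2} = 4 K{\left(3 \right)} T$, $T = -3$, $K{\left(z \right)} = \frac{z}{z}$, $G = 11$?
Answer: $\frac{12}{32975} \approx 0.00036391$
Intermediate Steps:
$K{\left(z \right)} = 1$
$J{\left(U \right)} = 24$ ($J{\left(U \right)} = - 2 \cdot 4 \cdot 1 \left(-3\right) = - 2 \cdot 4 \left(-3\right) = \left(-2\right) \left(-12\right) = 24$)
$\frac{J{\left(E{\left(G \right)} \right)}}{F} = \frac{24}{65950} = 24 \cdot \frac{1}{65950} = \frac{12}{32975}$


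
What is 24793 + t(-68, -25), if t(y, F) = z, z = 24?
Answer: 24817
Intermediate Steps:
t(y, F) = 24
24793 + t(-68, -25) = 24793 + 24 = 24817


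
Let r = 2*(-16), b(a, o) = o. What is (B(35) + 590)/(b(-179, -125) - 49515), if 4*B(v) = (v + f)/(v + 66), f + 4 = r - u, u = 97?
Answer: -119131/10027280 ≈ -0.011881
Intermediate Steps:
r = -32
f = -133 (f = -4 + (-32 - 1*97) = -4 + (-32 - 97) = -4 - 129 = -133)
B(v) = (-133 + v)/(4*(66 + v)) (B(v) = ((v - 133)/(v + 66))/4 = ((-133 + v)/(66 + v))/4 = (-133 + v)/(4*(66 + v)))
(B(35) + 590)/(b(-179, -125) - 49515) = ((-133 + 35)/(4*(66 + 35)) + 590)/(-125 - 49515) = ((1/4)*(-98)/101 + 590)/(-49640) = ((1/4)*(1/101)*(-98) + 590)*(-1/49640) = (-49/202 + 590)*(-1/49640) = (119131/202)*(-1/49640) = -119131/10027280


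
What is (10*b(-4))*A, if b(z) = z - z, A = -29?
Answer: 0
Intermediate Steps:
b(z) = 0
(10*b(-4))*A = (10*0)*(-29) = 0*(-29) = 0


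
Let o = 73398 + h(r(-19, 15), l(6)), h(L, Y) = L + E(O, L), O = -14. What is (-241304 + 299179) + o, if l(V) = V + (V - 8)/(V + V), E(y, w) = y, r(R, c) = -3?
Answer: 131256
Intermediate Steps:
l(V) = V + (-8 + V)/(2*V) (l(V) = V + (-8 + V)/((2*V)) = V + (-8 + V)*(1/(2*V)) = V + (-8 + V)/(2*V))
h(L, Y) = -14 + L (h(L, Y) = L - 14 = -14 + L)
o = 73381 (o = 73398 + (-14 - 3) = 73398 - 17 = 73381)
(-241304 + 299179) + o = (-241304 + 299179) + 73381 = 57875 + 73381 = 131256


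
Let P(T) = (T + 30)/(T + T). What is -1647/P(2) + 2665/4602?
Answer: -290699/1416 ≈ -205.30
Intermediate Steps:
P(T) = (30 + T)/(2*T) (P(T) = (30 + T)/((2*T)) = (30 + T)*(1/(2*T)) = (30 + T)/(2*T))
-1647/P(2) + 2665/4602 = -1647*4/(30 + 2) + 2665/4602 = -1647/((1/2)*(1/2)*32) + 2665*(1/4602) = -1647/8 + 205/354 = -290699/1416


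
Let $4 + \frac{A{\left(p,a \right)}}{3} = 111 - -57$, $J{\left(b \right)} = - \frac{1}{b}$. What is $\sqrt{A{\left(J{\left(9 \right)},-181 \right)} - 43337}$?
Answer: $i \sqrt{42845} \approx 206.99 i$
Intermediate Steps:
$A{\left(p,a \right)} = 492$ ($A{\left(p,a \right)} = -12 + 3 \left(111 - -57\right) = -12 + 3 \left(111 + 57\right) = -12 + 3 \cdot 168 = -12 + 504 = 492$)
$\sqrt{A{\left(J{\left(9 \right)},-181 \right)} - 43337} = \sqrt{492 - 43337} = \sqrt{-42845} = i \sqrt{42845}$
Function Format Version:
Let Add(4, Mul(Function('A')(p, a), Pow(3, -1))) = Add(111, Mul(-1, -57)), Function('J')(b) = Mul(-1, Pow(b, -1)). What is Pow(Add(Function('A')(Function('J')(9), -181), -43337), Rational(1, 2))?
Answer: Mul(I, Pow(42845, Rational(1, 2))) ≈ Mul(206.99, I)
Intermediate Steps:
Function('A')(p, a) = 492 (Function('A')(p, a) = Add(-12, Mul(3, Add(111, Mul(-1, -57)))) = Add(-12, Mul(3, Add(111, 57))) = Add(-12, Mul(3, 168)) = Add(-12, 504) = 492)
Pow(Add(Function('A')(Function('J')(9), -181), -43337), Rational(1, 2)) = Pow(Add(492, -43337), Rational(1, 2)) = Pow(-42845, Rational(1, 2)) = Mul(I, Pow(42845, Rational(1, 2)))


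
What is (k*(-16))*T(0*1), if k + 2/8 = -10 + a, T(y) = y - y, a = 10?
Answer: 0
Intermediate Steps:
T(y) = 0
k = -1/4 (k = -1/4 + (-10 + 10) = -1/4 + 0 = -1/4 ≈ -0.25000)
(k*(-16))*T(0*1) = -1/4*(-16)*0 = 4*0 = 0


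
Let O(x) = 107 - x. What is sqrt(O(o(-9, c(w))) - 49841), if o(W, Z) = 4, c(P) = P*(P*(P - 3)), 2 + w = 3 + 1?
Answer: I*sqrt(49738) ≈ 223.02*I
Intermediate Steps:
w = 2 (w = -2 + (3 + 1) = -2 + 4 = 2)
c(P) = P**2*(-3 + P) (c(P) = P*(P*(-3 + P)) = P**2*(-3 + P))
sqrt(O(o(-9, c(w))) - 49841) = sqrt((107 - 1*4) - 49841) = sqrt((107 - 4) - 49841) = sqrt(103 - 49841) = sqrt(-49738) = I*sqrt(49738)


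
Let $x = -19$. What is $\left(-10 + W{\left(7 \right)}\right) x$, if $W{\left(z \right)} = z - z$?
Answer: $190$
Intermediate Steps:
$W{\left(z \right)} = 0$
$\left(-10 + W{\left(7 \right)}\right) x = \left(-10 + 0\right) \left(-19\right) = \left(-10\right) \left(-19\right) = 190$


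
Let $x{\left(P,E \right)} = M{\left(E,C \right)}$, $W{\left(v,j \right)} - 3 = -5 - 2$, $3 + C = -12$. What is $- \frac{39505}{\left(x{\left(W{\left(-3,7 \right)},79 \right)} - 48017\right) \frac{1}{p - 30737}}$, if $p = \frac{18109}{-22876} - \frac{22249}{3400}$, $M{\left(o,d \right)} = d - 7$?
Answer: $- \frac{674758159980683}{26688546840} \approx -25283.0$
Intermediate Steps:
$C = -15$ ($C = -3 - 12 = -15$)
$W{\left(v,j \right)} = -4$ ($W{\left(v,j \right)} = 3 - 7 = -4$)
$M{\left(o,d \right)} = -7 + d$
$x{\left(P,E \right)} = -22$ ($x{\left(P,E \right)} = -7 - 15 = -22$)
$p = - \frac{20376383}{2777800}$ ($p = 18109 \left(- \frac{1}{22876}\right) - \frac{22249}{3400} = - \frac{2587}{3268} - \frac{22249}{3400} = - \frac{20376383}{2777800} \approx -7.3354$)
$- \frac{39505}{\left(x{\left(W{\left(-3,7 \right)},79 \right)} - 48017\right) \frac{1}{p - 30737}} = - \frac{39505}{\left(-22 - 48017\right) \frac{1}{- \frac{20376383}{2777800} - 30737}} = - \frac{39505}{\left(-48039\right) \frac{1}{- \frac{85401614983}{2777800}}} = - \frac{39505}{\left(-48039\right) \left(- \frac{2777800}{85401614983}\right)} = - \frac{39505}{\frac{133442734200}{85401614983}} = \left(-39505\right) \frac{85401614983}{133442734200} = - \frac{674758159980683}{26688546840}$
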